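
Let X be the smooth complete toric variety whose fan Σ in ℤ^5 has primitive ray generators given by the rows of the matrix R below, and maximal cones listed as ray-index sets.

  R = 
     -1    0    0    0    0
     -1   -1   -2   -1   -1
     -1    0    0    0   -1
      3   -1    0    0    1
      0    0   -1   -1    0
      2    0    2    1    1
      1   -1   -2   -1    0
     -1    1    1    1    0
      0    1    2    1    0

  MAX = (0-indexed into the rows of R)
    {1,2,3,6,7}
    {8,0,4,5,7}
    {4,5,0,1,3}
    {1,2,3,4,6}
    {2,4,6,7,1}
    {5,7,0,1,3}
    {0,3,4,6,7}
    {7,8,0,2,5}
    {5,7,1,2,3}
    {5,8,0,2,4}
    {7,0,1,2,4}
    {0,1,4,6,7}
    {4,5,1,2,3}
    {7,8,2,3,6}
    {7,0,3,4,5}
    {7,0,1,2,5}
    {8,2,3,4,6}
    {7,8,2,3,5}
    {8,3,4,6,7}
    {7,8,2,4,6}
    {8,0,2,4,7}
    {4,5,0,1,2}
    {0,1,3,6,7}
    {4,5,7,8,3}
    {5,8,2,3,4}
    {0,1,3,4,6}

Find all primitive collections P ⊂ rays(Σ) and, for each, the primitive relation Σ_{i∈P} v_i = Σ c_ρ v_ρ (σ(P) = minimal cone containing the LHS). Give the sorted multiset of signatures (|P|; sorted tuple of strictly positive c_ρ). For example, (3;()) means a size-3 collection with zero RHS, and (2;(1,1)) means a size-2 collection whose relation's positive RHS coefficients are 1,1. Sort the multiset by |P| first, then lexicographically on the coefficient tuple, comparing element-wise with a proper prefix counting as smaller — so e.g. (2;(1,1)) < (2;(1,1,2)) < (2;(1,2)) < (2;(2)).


10 minimal non-faces of Δ(Σ) (on 9 rays):

  {1,8}:  v_{1} + v_{8} = v_{2}  ⇒ sig = (2;(1))
  {5,6}:  v_{5} + v_{6} = v_{3}  ⇒ sig = (2;(1))
  {0,6,8}:  v_{0} + v_{6} + v_{8} = 0  ⇒ sig = (3;())
  {0,2,6}:  v_{0} + v_{2} + v_{6} = v_{1}  ⇒ sig = (3;(1))
  {0,3,8}:  v_{0} + v_{3} + v_{8} = v_{5}  ⇒ sig = (3;(1))
  {0,2,3}:  v_{0} + v_{2} + v_{3} = v_{1} + v_{5}  ⇒ sig = (3;(1,1))
  {1,4,5,7}:  v_{1} + v_{4} + v_{5} + v_{7} = 0  ⇒ sig = (4;())
  {1,3,4,7}:  v_{1} + v_{3} + v_{4} + v_{7} = v_{6}  ⇒ sig = (4;(1))
  {2,4,5,7}:  v_{2} + v_{4} + v_{5} + v_{7} = v_{8}  ⇒ sig = (4;(1))
  {2,3,4,7}:  v_{2} + v_{3} + v_{4} + v_{7} = v_{6} + v_{8}  ⇒ sig = (4;(1,1))

Sorted signature multiset PRS(X):
[(2;(1)), (2;(1)), (3;()), (3;(1)), (3;(1)), (3;(1,1)), (4;()), (4;(1)), (4;(1)), (4;(1,1))]


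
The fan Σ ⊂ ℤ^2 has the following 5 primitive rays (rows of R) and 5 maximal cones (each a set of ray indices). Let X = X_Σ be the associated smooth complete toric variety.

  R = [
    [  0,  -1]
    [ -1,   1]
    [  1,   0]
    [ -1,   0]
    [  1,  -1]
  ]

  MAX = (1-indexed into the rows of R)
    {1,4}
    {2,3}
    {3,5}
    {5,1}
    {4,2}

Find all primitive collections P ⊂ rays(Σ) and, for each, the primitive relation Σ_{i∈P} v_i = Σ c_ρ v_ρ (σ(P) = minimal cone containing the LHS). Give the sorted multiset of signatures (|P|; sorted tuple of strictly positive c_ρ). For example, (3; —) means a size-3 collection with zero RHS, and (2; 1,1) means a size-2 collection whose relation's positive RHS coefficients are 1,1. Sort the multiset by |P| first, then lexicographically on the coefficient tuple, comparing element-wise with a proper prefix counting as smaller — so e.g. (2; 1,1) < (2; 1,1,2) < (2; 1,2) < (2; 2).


|primitive collections| = 5. Relations:

  P = {2,5}:  v_{2} + v_{5} = 0 — sig = (2; —)
  P = {3,4}:  v_{3} + v_{4} = 0 — sig = (2; —)
  P = {1,2}:  v_{1} + v_{2} = v_{4} — sig = (2; 1)
  P = {1,3}:  v_{1} + v_{3} = v_{5} — sig = (2; 1)
  P = {4,5}:  v_{4} + v_{5} = v_{1} — sig = (2; 1)

so the primitive-relation signature multiset is
{ (2; —) ×2,  (2; 1) ×3 }


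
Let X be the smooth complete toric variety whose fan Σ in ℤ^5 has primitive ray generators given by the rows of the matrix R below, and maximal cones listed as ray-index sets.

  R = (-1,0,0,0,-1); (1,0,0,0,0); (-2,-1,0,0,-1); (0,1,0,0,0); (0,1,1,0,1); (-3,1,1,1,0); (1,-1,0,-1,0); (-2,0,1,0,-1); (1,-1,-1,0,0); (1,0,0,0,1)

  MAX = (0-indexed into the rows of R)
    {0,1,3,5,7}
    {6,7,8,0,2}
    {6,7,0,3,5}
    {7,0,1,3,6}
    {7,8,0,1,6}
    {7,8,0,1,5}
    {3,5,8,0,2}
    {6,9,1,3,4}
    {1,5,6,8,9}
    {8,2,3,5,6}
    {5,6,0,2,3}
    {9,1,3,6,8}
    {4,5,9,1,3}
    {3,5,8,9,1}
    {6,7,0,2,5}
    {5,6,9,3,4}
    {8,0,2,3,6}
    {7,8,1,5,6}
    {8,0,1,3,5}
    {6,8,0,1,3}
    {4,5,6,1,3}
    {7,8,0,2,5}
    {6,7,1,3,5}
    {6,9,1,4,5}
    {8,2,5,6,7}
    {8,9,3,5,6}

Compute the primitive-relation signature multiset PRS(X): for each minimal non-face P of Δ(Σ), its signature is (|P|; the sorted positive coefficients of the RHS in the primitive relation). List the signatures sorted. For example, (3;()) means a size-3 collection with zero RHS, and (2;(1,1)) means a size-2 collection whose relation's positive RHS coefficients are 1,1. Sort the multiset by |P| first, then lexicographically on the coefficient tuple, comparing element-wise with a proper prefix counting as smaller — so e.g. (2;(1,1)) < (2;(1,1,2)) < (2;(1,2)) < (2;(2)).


Δ(Σ) — 10 vertices, 14 min non-faces:

  • {0,9}:  v_{0} + v_{9} = 0 — sig = (2;())
  • {4,8}:  v_{4} + v_{8} = v_{9} — sig = (2;(1))
  • {1,2}:  v_{1} + v_{2} = v_{7} + v_{8} — sig = (2;(1,1))
  • {2,4}:  v_{2} + v_{4} = v_{5} + v_{6} — sig = (2;(1,1))
  • {2,9}:  v_{2} + v_{9} = v_{5} + v_{6} + v_{8} — sig = (2;(1,1,1))
  • {7,9}:  v_{7} + v_{9} = v_{1} + v_{5} + v_{6} — sig = (2;(1,1,1))
  • {0,4}:  v_{0} + v_{4} = v_{1} + v_{3} + v_{5} + v_{6} — sig = (2;(1,1,1,1))
  • {4,7}:  v_{4} + v_{7} = 2·v_{1} + v_{3} + 2·v_{5} + 2·v_{6} — sig = (2;(1,2,2,2))
  • {3,7,8}:  v_{3} + v_{7} + v_{8} = v_{0} — sig = (3;(1))
  • {2,3,7}:  v_{2} + v_{3} + v_{7} = 2·v_{0} + v_{5} + v_{6} — sig = (3;(1,1,2))
  • {0,1,5,6}:  v_{0} + v_{1} + v_{5} + v_{6} = v_{7} — sig = (4;(1))
  • {0,5,6,8}:  v_{0} + v_{5} + v_{6} + v_{8} = v_{2} — sig = (4;(1))
  • {1,3,5,6,8}:  v_{1} + v_{3} + v_{5} + v_{6} + v_{8} = 0 — sig = (5;())
  • {1,3,5,6,9}:  v_{1} + v_{3} + v_{5} + v_{6} + v_{9} = v_{4} — sig = (5;(1))

Sorted signature multiset PRS(X):
    |P|=2: 8 collections, coeffs (), (1), (1,1), (1,1), (1,1,1), (1,1,1), (1,1,1,1), (1,2,2,2)
    |P|=3: 2 collections, coeffs (1), (1,1,2)
    |P|=4: 2 collections, coeffs (1), (1)
    |P|=5: 2 collections, coeffs (), (1)


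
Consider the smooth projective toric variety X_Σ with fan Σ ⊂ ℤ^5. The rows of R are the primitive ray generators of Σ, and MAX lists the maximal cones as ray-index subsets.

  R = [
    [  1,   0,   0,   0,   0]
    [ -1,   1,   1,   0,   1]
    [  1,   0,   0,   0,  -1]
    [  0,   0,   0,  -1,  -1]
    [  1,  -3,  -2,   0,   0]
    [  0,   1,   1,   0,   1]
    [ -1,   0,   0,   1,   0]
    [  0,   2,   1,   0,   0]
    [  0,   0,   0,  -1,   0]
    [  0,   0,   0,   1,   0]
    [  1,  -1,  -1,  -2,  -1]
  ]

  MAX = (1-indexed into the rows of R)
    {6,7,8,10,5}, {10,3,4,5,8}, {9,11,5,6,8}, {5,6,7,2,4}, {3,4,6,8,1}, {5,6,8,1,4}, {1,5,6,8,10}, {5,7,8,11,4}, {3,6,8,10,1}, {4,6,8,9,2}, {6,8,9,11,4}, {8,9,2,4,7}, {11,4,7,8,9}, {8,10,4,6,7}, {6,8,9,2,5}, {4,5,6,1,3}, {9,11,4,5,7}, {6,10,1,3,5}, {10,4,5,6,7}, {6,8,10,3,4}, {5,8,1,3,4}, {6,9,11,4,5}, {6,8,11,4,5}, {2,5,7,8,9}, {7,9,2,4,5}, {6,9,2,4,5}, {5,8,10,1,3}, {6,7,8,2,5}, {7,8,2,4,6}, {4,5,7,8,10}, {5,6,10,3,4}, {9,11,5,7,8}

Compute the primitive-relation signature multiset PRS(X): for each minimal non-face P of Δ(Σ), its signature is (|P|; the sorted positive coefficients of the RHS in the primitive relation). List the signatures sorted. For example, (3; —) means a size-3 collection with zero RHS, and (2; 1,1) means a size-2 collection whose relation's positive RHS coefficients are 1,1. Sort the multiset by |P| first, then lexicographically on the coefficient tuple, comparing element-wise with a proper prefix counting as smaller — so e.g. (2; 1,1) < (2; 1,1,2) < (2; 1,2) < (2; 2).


Δ(Σ) — 11 vertices, 20 min non-faces:

  P={9,10}:  v_{9} + v_{10} = 0  ⟹  sig = (2; —)
  P={1,2}:  v_{1} + v_{2} = v_{6}  ⟹  sig = (2; 1)
  P={1,7}:  v_{1} + v_{7} = v_{10}  ⟹  sig = (2; 1)
  P={2,10}:  v_{2} + v_{10} = v_{6} + v_{7}  ⟹  sig = (2; 1,1)
  P={3,9}:  v_{3} + v_{9} = v_{1} + v_{4}  ⟹  sig = (2; 1,1)
  P={2,3}:  v_{2} + v_{3} = v_{4} + v_{6} + v_{10}  ⟹  sig = (2; 1,1,1)
  P={10,11}:  v_{10} + v_{11} = v_{4} + v_{5} + v_{8}  ⟹  sig = (2; 1,1,1)
  P={1,9}:  v_{1} + v_{9} = v_{4} + v_{5} + v_{6} + v_{8}  ⟹  sig = (2; 1,1,1,1)
  P={3,11}:  v_{3} + v_{11} = v_{1} + 2·v_{4} + v_{5} + v_{8}  ⟹  sig = (2; 1,1,1,2)
  P={3,7}:  v_{3} + v_{7} = v_{4} + 2·v_{10}  ⟹  sig = (2; 1,2)
  P={1,11}:  v_{1} + v_{11} = 2·v_{4} + 2·v_{5} + v_{6} + 2·v_{8}  ⟹  sig = (2; 1,2,2,2)
  P={2,11}:  v_{2} + v_{11} = 2·v_{9}  ⟹  sig = (2; 2)
  P={1,4,10}:  v_{1} + v_{4} + v_{10} = v_{3}  ⟹  sig = (3; 1)
  P={6,7,9}:  v_{6} + v_{7} + v_{9} = v_{2}  ⟹  sig = (3; 1)
  P={6,7,11}:  v_{6} + v_{7} + v_{11} = v_{9}  ⟹  sig = (3; 1)
  P={2,4,5,8}:  v_{2} + v_{4} + v_{5} + v_{8} = v_{9}  ⟹  sig = (4; 1)
  P={4,5,8,9}:  v_{4} + v_{5} + v_{8} + v_{9} = v_{11}  ⟹  sig = (4; 1)
  P={3,5,6,8}:  v_{3} + v_{5} + v_{6} + v_{8} = 2·v_{1}  ⟹  sig = (4; 2)
  P={4,5,6,7,8}:  v_{4} + v_{5} + v_{6} + v_{7} + v_{8} = 0  ⟹  sig = (5; —)
  P={4,5,6,8,10}:  v_{4} + v_{5} + v_{6} + v_{8} + v_{10} = v_{1}  ⟹  sig = (5; 1)

Sorted signature multiset PRS(X):
[(2; —), (2; 1), (2; 1), (2; 1,1), (2; 1,1), (2; 1,1,1), (2; 1,1,1), (2; 1,1,1,1), (2; 1,1,1,2), (2; 1,2), (2; 1,2,2,2), (2; 2), (3; 1), (3; 1), (3; 1), (4; 1), (4; 1), (4; 2), (5; —), (5; 1)]


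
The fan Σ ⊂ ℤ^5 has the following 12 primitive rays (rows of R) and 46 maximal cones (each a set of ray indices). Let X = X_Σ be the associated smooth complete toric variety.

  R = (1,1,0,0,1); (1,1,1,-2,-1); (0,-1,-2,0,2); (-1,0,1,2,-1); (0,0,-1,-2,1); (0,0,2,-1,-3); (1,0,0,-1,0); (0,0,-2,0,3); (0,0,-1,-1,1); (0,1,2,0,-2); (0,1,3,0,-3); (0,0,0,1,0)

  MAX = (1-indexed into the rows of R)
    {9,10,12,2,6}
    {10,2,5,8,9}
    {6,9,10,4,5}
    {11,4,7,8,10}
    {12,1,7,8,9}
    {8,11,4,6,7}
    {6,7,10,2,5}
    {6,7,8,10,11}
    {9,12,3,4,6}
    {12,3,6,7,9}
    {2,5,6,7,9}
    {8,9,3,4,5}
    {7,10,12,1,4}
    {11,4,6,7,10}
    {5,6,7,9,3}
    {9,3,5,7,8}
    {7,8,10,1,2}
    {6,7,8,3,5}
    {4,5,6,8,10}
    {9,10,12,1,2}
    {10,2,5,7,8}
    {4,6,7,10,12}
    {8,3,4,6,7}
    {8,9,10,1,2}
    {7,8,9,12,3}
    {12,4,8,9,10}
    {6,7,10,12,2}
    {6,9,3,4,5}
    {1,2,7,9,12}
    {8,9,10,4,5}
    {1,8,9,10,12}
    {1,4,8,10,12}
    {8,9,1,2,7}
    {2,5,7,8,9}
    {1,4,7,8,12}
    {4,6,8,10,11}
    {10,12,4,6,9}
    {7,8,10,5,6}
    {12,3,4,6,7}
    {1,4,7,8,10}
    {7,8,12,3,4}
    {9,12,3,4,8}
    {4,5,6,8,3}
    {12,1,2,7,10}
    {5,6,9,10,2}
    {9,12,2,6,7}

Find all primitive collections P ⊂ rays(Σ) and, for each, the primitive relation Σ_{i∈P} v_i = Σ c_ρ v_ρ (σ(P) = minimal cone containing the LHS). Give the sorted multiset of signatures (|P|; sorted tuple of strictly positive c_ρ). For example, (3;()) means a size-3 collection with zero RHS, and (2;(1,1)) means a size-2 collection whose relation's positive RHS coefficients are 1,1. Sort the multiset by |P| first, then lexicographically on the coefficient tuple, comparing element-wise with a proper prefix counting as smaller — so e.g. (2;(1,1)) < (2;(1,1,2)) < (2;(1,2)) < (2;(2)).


|primitive collections| = 23. Relations:

  P={3,10}:  v_{3} + v_{10} = 0 — sig = (2;())
  P={2,4}:  v_{2} + v_{4} = v_{10} — sig = (2;(1))
  P={5,12}:  v_{5} + v_{12} = v_{9} — sig = (2;(1))
  P={1,5}:  v_{1} + v_{5} = v_{2} + v_{8} — sig = (2;(1,1))
  P={1,6}:  v_{1} + v_{6} = v_{7} + v_{10} — sig = (2;(1,1))
  P={2,3}:  v_{2} + v_{3} = v_{7} + v_{9} — sig = (2;(1,1))
  P={1,3}:  v_{1} + v_{3} = v_{7} + v_{8} + v_{12} — sig = (2;(1,1,1))
  P={9,11}:  v_{9} + v_{11} = v_{6} + v_{8} + v_{10} — sig = (2;(1,1,1))
  P={11,12}:  v_{11} + v_{12} = v_{4} + v_{7} + v_{10} — sig = (2;(1,1,1))
  P={3,11}:  v_{3} + v_{11} = v_{4} + v_{6} + v_{7} + v_{8} — sig = (2;(1,1,1,1))
  P={2,11}:  v_{2} + v_{11} = v_{6} + v_{7} + v_{8} + 2·v_{10} — sig = (2;(1,1,1,2))
  P={1,11}:  v_{1} + v_{11} = v_{4} + 2·v_{7} + v_{8} + 2·v_{10} — sig = (2;(1,1,2,2))
  P={5,11}:  v_{5} + v_{11} = 2·v_{6} + 2·v_{8} + v_{10} — sig = (2;(1,2,2))
  P={4,7,9}:  v_{4} + v_{7} + v_{9} = 0 — sig = (3;())
  P={6,8,12}:  v_{6} + v_{8} + v_{12} = 0 — sig = (3;())
  P={6,8,9}:  v_{6} + v_{8} + v_{9} = v_{5} — sig = (3;(1))
  P={7,9,10}:  v_{7} + v_{9} + v_{10} = v_{2} — sig = (3;(1))
  P={2,8,12}:  v_{2} + v_{8} + v_{12} = v_{1} + v_{9} — sig = (3;(1,1))
  P={4,5,7}:  v_{4} + v_{5} + v_{7} = v_{6} + v_{8} — sig = (3;(1,1))
  P={1,4,9}:  v_{1} + v_{4} + v_{9} = v_{8} + v_{10} + v_{12} — sig = (3;(1,1,1))
  P={2,6,8}:  v_{2} + v_{6} + v_{8} = v_{5} + v_{7} + v_{10} — sig = (3;(1,1,1))
  P={7,8,10,12}:  v_{7} + v_{8} + v_{10} + v_{12} = v_{1} — sig = (4;(1))
  P={4,6,7,8,10}:  v_{4} + v_{6} + v_{7} + v_{8} + v_{10} = v_{11} — sig = (5;(1))

Hence PRS(X_Σ) =
{ (2;()),  (2;(1)) ×2,  (2;(1,1)) ×3,  (2;(1,1,1)) ×3,  (2;(1,1,1,1)),  (2;(1,1,1,2)),  (2;(1,1,2,2)),  (2;(1,2,2)),  (3;()) ×2,  (3;(1)) ×2,  (3;(1,1)) ×2,  (3;(1,1,1)) ×2,  (4;(1)),  (5;(1)) }


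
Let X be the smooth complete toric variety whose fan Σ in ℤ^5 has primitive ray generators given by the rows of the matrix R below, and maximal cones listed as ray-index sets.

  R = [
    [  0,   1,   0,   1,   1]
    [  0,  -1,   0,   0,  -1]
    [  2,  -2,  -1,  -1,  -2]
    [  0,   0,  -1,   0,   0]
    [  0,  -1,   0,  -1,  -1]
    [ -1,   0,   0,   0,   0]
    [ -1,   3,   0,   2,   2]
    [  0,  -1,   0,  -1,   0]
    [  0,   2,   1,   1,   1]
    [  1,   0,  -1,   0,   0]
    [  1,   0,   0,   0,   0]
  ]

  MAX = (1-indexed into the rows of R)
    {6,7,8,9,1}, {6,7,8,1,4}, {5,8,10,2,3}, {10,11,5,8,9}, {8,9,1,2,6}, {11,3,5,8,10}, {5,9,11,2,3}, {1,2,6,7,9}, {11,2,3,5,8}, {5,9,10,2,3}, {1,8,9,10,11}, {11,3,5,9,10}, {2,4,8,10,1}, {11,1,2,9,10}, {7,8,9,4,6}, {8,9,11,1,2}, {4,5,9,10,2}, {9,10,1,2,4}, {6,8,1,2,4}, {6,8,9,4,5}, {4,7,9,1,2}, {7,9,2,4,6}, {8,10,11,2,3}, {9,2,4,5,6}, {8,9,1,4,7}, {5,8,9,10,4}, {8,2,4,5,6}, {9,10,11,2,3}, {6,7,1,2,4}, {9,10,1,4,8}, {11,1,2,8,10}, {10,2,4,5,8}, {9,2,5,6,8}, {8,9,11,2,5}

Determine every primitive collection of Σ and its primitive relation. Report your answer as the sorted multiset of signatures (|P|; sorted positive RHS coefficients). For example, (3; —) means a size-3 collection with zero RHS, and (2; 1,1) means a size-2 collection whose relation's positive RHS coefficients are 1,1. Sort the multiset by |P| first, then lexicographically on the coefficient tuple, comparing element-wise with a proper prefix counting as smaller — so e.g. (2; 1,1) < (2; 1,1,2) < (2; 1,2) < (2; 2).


17 collections generate NE(X_Σ); each relation:

  P={1,5}:  v_{1} + v_{5} = 0  ⇒ sig = (2; —)
  P={6,11}:  v_{6} + v_{11} = 0  ⇒ sig = (2; —)
  P={4,11}:  v_{4} + v_{11} = v_{10}  ⇒ sig = (2; 1)
  P={6,10}:  v_{6} + v_{10} = v_{4}  ⇒ sig = (2; 1)
  P={1,3}:  v_{1} + v_{3} = v_{2} + v_{10} + v_{11}  ⇒ sig = (2; 1,1,1)
  P={3,6}:  v_{3} + v_{6} = v_{2} + v_{5} + v_{10}  ⇒ sig = (2; 1,1,1)
  P={5,7}:  v_{5} + v_{7} = v_{4} + v_{6} + v_{9}  ⇒ sig = (2; 1,1,1)
  P={7,11}:  v_{7} + v_{11} = v_{1} + v_{4} + v_{9}  ⇒ sig = (2; 1,1,1)
  P={3,7}:  v_{3} + v_{7} = v_{2} + v_{4} + v_{9} + v_{10}  ⇒ sig = (2; 1,1,1,1)
  P={3,4}:  v_{3} + v_{4} = v_{2} + v_{5} + 2·v_{10}  ⇒ sig = (2; 1,1,2)
  P={7,10}:  v_{7} + v_{10} = v_{1} + 2·v_{4} + v_{9}  ⇒ sig = (2; 1,1,2)
  P={2,7,8}:  v_{2} + v_{7} + v_{8} = v_{1} + v_{6}  ⇒ sig = (3; 1,1)
  P={3,8,9}:  v_{3} + v_{8} + v_{9} = v_{5} + 2·v_{11}  ⇒ sig = (3; 1,2)
  P={2,4,8,9}:  v_{2} + v_{4} + v_{8} + v_{9} = 0  ⇒ sig = (4; —)
  P={1,4,6,9}:  v_{1} + v_{4} + v_{6} + v_{9} = v_{7}  ⇒ sig = (4; 1)
  P={2,5,10,11}:  v_{2} + v_{5} + v_{10} + v_{11} = v_{3}  ⇒ sig = (4; 1)
  P={2,8,9,10}:  v_{2} + v_{8} + v_{9} + v_{10} = v_{11}  ⇒ sig = (4; 1)

so the primitive-relation signature multiset is
    (2; —)
    (2; —)
    (2; 1)
    (2; 1)
    (2; 1,1,1)
    (2; 1,1,1)
    (2; 1,1,1)
    (2; 1,1,1)
    (2; 1,1,1,1)
    (2; 1,1,2)
    (2; 1,1,2)
    (3; 1,1)
    (3; 1,2)
    (4; —)
    (4; 1)
    (4; 1)
    (4; 1)


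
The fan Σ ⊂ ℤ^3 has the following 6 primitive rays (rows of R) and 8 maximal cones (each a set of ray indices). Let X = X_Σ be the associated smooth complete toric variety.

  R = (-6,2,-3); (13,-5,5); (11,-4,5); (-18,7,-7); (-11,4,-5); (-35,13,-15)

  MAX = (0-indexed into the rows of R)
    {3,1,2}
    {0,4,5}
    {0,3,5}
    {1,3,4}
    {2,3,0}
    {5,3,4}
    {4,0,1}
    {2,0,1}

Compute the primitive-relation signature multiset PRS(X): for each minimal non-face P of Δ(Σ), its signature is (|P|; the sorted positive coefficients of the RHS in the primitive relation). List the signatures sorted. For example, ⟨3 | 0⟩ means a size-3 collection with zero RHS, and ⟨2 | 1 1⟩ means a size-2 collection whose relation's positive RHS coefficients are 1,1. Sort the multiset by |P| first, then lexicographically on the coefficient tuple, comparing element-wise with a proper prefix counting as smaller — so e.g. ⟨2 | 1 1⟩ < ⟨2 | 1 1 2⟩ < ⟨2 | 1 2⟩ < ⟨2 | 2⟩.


The 5 primitive collections of Σ (r=6, n=3):

  P={2,4}:  v_{2} + v_{4} = 0 — sig = ⟨2 | 0⟩
  P={2,5}:  v_{2} + v_{5} = v_{0} + v_{3} — sig = ⟨2 | 1 1⟩
  P={1,5}:  v_{1} + v_{5} = 2·v_{4} — sig = ⟨2 | 2⟩
  P={0,1,3}:  v_{0} + v_{1} + v_{3} = v_{4} — sig = ⟨3 | 1⟩
  P={0,3,4}:  v_{0} + v_{3} + v_{4} = v_{5} — sig = ⟨3 | 1⟩

Hence PRS(X_Σ) =
    |P|=2: 3 collections, coeffs (), (1,1), (2)
    |P|=3: 2 collections, coeffs (1), (1)


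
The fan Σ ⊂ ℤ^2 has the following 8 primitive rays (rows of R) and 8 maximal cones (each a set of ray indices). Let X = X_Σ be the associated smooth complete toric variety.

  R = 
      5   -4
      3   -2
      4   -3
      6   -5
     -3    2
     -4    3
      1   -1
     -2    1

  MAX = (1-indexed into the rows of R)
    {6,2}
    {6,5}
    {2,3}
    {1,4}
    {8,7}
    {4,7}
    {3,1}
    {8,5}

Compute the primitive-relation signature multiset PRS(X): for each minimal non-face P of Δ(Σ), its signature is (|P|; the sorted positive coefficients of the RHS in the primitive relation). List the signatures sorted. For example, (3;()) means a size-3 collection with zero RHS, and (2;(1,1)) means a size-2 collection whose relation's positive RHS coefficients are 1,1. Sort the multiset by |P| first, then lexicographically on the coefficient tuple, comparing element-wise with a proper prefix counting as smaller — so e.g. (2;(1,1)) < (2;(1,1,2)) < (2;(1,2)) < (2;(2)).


Δ(Σ) — 8 vertices, 20 min non-faces:

  {2,5}:  v_{2} + v_{5} = 0 ; sig = (2;())
  {3,6}:  v_{3} + v_{6} = 0 ; sig = (2;())
  {1,6}:  v_{1} + v_{6} = v_{7} ; sig = (2;(1))
  {1,7}:  v_{1} + v_{7} = v_{4} ; sig = (2;(1))
  {2,7}:  v_{2} + v_{7} = v_{3} ; sig = (2;(1))
  {2,8}:  v_{2} + v_{8} = v_{7} ; sig = (2;(1))
  {3,5}:  v_{3} + v_{5} = v_{7} ; sig = (2;(1))
  {3,7}:  v_{3} + v_{7} = v_{1} ; sig = (2;(1))
  {5,7}:  v_{5} + v_{7} = v_{8} ; sig = (2;(1))
  {6,7}:  v_{6} + v_{7} = v_{5} ; sig = (2;(1))
  {2,4}:  v_{2} + v_{4} = v_{1} + v_{3} ; sig = (2;(1,1))
  {1,2}:  v_{1} + v_{2} = 2·v_{3} ; sig = (2;(2))
  {1,5}:  v_{1} + v_{5} = 2·v_{7} ; sig = (2;(2))
  {3,4}:  v_{3} + v_{4} = 2·v_{1} ; sig = (2;(2))
  {3,8}:  v_{3} + v_{8} = 2·v_{7} ; sig = (2;(2))
  {4,6}:  v_{4} + v_{6} = 2·v_{7} ; sig = (2;(2))
  {6,8}:  v_{6} + v_{8} = 2·v_{5} ; sig = (2;(2))
  {1,8}:  v_{1} + v_{8} = 3·v_{7} ; sig = (2;(3))
  {4,5}:  v_{4} + v_{5} = 3·v_{7} ; sig = (2;(3))
  {4,8}:  v_{4} + v_{8} = 4·v_{7} ; sig = (2;(4))

Hence PRS(X_Σ) =
[(2;()), (2;()), (2;(1)), (2;(1)), (2;(1)), (2;(1)), (2;(1)), (2;(1)), (2;(1)), (2;(1)), (2;(1,1)), (2;(2)), (2;(2)), (2;(2)), (2;(2)), (2;(2)), (2;(2)), (2;(3)), (2;(3)), (2;(4))]


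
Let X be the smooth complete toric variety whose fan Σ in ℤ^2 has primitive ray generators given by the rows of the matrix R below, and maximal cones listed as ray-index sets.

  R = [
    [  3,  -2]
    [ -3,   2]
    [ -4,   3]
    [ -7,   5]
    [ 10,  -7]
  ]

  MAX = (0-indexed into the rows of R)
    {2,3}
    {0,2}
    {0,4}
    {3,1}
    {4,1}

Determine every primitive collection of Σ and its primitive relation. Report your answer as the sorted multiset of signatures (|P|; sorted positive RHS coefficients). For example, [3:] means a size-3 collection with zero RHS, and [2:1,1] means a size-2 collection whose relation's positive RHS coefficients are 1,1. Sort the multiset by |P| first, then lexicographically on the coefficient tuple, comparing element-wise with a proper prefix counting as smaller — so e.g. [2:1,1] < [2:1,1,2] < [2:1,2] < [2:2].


The 5 primitive collections of Σ (r=5, n=2):

  {0,1}:  v_{0} + v_{1} = 0  so sig = [2:]
  {0,3}:  v_{0} + v_{3} = v_{2}  so sig = [2:1]
  {1,2}:  v_{1} + v_{2} = v_{3}  so sig = [2:1]
  {3,4}:  v_{3} + v_{4} = v_{0}  so sig = [2:1]
  {2,4}:  v_{2} + v_{4} = 2·v_{0}  so sig = [2:2]

Sorted signature multiset PRS(X):
    |P|=2: 5 collections, coeffs (), (1), (1), (1), (2)


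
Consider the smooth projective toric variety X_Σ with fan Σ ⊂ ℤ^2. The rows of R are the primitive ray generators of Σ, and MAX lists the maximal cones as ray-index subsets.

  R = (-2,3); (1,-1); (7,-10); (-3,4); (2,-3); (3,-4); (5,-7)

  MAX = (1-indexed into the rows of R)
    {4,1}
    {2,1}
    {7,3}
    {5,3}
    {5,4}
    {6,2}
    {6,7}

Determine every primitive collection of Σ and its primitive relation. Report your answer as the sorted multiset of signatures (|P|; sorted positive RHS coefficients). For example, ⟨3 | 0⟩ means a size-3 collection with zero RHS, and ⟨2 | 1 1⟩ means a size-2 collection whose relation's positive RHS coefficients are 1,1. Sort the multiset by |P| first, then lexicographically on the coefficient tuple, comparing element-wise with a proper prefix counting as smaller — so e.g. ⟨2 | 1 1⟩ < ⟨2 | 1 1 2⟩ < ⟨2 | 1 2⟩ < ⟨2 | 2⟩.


Minimal non-faces — 14 found among 7 rays, 7 max cones:

  P = {1,5}:  v_{1} + v_{5} = 0  ⟹  sig = ⟨2 | 0⟩
  P = {4,6}:  v_{4} + v_{6} = 0  ⟹  sig = ⟨2 | 0⟩
  P = {1,3}:  v_{1} + v_{3} = v_{7}  ⟹  sig = ⟨2 | 1⟩
  P = {1,6}:  v_{1} + v_{6} = v_{2}  ⟹  sig = ⟨2 | 1⟩
  P = {1,7}:  v_{1} + v_{7} = v_{6}  ⟹  sig = ⟨2 | 1⟩
  P = {2,4}:  v_{2} + v_{4} = v_{1}  ⟹  sig = ⟨2 | 1⟩
  P = {2,5}:  v_{2} + v_{5} = v_{6}  ⟹  sig = ⟨2 | 1⟩
  P = {4,7}:  v_{4} + v_{7} = v_{5}  ⟹  sig = ⟨2 | 1⟩
  P = {5,6}:  v_{5} + v_{6} = v_{7}  ⟹  sig = ⟨2 | 1⟩
  P = {5,7}:  v_{5} + v_{7} = v_{3}  ⟹  sig = ⟨2 | 1⟩
  P = {2,3}:  v_{2} + v_{3} = v_{6} + v_{7}  ⟹  sig = ⟨2 | 1 1⟩
  P = {2,7}:  v_{2} + v_{7} = 2·v_{6}  ⟹  sig = ⟨2 | 2⟩
  P = {3,4}:  v_{3} + v_{4} = 2·v_{5}  ⟹  sig = ⟨2 | 2⟩
  P = {3,6}:  v_{3} + v_{6} = 2·v_{7}  ⟹  sig = ⟨2 | 2⟩

Hence PRS(X_Σ) =
[⟨2 | 0⟩, ⟨2 | 0⟩, ⟨2 | 1⟩, ⟨2 | 1⟩, ⟨2 | 1⟩, ⟨2 | 1⟩, ⟨2 | 1⟩, ⟨2 | 1⟩, ⟨2 | 1⟩, ⟨2 | 1⟩, ⟨2 | 1 1⟩, ⟨2 | 2⟩, ⟨2 | 2⟩, ⟨2 | 2⟩]


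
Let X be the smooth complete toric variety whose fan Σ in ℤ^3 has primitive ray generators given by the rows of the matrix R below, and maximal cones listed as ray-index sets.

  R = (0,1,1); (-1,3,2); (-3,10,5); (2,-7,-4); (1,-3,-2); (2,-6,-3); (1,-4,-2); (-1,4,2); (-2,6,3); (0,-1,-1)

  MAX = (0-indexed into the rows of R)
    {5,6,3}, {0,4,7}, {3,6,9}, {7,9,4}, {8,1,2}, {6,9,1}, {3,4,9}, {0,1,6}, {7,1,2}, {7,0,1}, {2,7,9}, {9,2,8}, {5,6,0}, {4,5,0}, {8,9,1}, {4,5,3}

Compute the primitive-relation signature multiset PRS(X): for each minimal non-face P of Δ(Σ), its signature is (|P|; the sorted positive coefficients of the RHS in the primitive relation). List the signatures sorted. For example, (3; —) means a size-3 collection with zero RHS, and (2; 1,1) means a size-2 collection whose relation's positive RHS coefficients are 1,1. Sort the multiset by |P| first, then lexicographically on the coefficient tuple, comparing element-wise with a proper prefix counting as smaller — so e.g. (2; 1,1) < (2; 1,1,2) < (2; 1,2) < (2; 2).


Primitive collections (23):

  {0,9}:  v_{0} + v_{9} = 0  →  sig = (2; —)
  {1,4}:  v_{1} + v_{4} = 0  →  sig = (2; —)
  {5,8}:  v_{5} + v_{8} = 0  →  sig = (2; —)
  {6,7}:  v_{6} + v_{7} = 0  →  sig = (2; —)
  {0,3}:  v_{0} + v_{3} = v_{5}  →  sig = (2; 1)
  {1,3}:  v_{1} + v_{3} = v_{6}  →  sig = (2; 1)
  {2,5}:  v_{2} + v_{5} = v_{7}  →  sig = (2; 1)
  {2,6}:  v_{2} + v_{6} = v_{8}  →  sig = (2; 1)
  {3,7}:  v_{3} + v_{7} = v_{4}  →  sig = (2; 1)
  {3,8}:  v_{3} + v_{8} = v_{9}  →  sig = (2; 1)
  {4,6}:  v_{4} + v_{6} = v_{3}  →  sig = (2; 1)
  {5,9}:  v_{5} + v_{9} = v_{3}  →  sig = (2; 1)
  {7,8}:  v_{7} + v_{8} = v_{2}  →  sig = (2; 1)
  {0,8}:  v_{0} + v_{8} = v_{1} + v_{7}  →  sig = (2; 1,1)
  {1,5}:  v_{1} + v_{5} = v_{0} + v_{6}  →  sig = (2; 1,1)
  {2,3}:  v_{2} + v_{3} = v_{7} + v_{9}  →  sig = (2; 1,1)
  {4,8}:  v_{4} + v_{8} = v_{7} + v_{9}  →  sig = (2; 1,1)
  {5,7}:  v_{5} + v_{7} = v_{0} + v_{4}  →  sig = (2; 1,1)
  {6,8}:  v_{6} + v_{8} = v_{1} + v_{9}  →  sig = (2; 1,1)
  {0,2}:  v_{0} + v_{2} = v_{1} + 2·v_{7}  →  sig = (2; 1,2)
  {2,4}:  v_{2} + v_{4} = 2·v_{7} + v_{9}  →  sig = (2; 1,2)
  {1,7,9}:  v_{1} + v_{7} + v_{9} = v_{8}  →  sig = (3; 1)
  {1,2,9}:  v_{1} + v_{2} + v_{9} = 2·v_{8}  →  sig = (3; 2)

Sorted signature multiset PRS(X):
    (2; —)
    (2; —)
    (2; —)
    (2; —)
    (2; 1)
    (2; 1)
    (2; 1)
    (2; 1)
    (2; 1)
    (2; 1)
    (2; 1)
    (2; 1)
    (2; 1)
    (2; 1,1)
    (2; 1,1)
    (2; 1,1)
    (2; 1,1)
    (2; 1,1)
    (2; 1,1)
    (2; 1,2)
    (2; 1,2)
    (3; 1)
    (3; 2)


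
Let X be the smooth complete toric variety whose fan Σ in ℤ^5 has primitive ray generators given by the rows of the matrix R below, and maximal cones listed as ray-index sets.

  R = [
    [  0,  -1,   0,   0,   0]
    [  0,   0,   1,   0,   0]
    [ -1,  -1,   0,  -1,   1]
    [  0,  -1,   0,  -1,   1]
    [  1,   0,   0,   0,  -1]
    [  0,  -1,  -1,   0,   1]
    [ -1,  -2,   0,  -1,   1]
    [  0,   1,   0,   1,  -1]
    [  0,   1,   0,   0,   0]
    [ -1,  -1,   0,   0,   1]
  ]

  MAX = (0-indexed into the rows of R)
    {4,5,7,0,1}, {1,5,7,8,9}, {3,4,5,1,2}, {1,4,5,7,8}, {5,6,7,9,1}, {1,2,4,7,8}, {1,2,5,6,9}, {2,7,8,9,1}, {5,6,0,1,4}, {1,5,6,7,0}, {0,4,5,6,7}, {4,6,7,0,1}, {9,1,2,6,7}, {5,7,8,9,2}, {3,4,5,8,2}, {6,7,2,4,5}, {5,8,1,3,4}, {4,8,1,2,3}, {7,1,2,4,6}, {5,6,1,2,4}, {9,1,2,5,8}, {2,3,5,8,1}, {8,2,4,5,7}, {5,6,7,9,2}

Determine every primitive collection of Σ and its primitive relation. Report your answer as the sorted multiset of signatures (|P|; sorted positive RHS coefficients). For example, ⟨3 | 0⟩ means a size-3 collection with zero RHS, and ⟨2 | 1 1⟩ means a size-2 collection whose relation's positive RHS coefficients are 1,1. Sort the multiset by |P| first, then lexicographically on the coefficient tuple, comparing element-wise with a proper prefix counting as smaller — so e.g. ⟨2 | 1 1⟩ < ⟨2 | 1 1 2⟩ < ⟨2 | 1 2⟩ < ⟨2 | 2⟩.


12 collections generate NE(X_Σ); each relation:

  P = {0,8}:  v_{0} + v_{8} = 0 — sig = ⟨2 | 0⟩
  P = {3,7}:  v_{3} + v_{7} = 0 — sig = ⟨2 | 0⟩
  P = {0,2}:  v_{0} + v_{2} = v_{6} — sig = ⟨2 | 1⟩
  P = {4,9}:  v_{4} + v_{9} = v_{0} — sig = ⟨2 | 1⟩
  P = {6,8}:  v_{6} + v_{8} = v_{2} — sig = ⟨2 | 1⟩
  P = {3,9}:  v_{3} + v_{9} = v_{1} + v_{2} + v_{5} — sig = ⟨2 | 1 1 1⟩
  P = {0,3}:  v_{0} + v_{3} = v_{1} + v_{2} + v_{4} + v_{5} — sig = ⟨2 | 1 1 1 1⟩
  P = {0,9}:  v_{0} + v_{9} = v_{1} + v_{5} + v_{6} + v_{7} — sig = ⟨2 | 1 1 1 1⟩
  P = {3,6}:  v_{3} + v_{6} = v_{1} + 2·v_{2} + v_{4} + v_{5} — sig = ⟨2 | 1 1 1 2⟩
  P = {1,2,5,7}:  v_{1} + v_{2} + v_{5} + v_{7} = v_{9} — sig = ⟨4 | 1⟩
  P = {1,2,4,5,8}:  v_{1} + v_{2} + v_{4} + v_{5} + v_{8} = v_{3} — sig = ⟨5 | 1⟩
  P = {1,4,5,6,7}:  v_{1} + v_{4} + v_{5} + v_{6} + v_{7} = 2·v_{0} — sig = ⟨5 | 2⟩

Hence PRS(X_Σ) =
    |P|=2: 9 collections, coeffs (), (), (1), (1), (1), (1,1,1), (1,1,1,1), (1,1,1,1), (1,1,1,2)
    |P|=4: 1 collection, coeffs (1)
    |P|=5: 2 collections, coeffs (1), (2)


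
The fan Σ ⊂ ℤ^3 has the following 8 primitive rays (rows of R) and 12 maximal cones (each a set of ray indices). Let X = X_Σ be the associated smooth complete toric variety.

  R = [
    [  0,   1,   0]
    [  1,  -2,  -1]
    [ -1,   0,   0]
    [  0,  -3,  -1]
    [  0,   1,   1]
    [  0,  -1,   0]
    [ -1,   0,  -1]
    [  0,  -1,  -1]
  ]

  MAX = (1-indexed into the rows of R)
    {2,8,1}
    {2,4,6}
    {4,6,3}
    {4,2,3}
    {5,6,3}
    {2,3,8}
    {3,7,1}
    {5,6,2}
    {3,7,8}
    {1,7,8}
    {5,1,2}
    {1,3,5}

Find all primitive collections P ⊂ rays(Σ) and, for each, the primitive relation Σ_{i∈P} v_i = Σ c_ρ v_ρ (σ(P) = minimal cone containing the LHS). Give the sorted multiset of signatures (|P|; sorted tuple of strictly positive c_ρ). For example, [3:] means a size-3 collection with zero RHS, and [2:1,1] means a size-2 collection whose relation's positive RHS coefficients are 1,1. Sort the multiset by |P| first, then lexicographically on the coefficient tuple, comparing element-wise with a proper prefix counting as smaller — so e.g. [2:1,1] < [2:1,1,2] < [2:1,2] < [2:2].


Primitive collections (14):

  P = {1,6}:  v_{1} + v_{6} = 0 — sig = [2:]
  P = {5,8}:  v_{5} + v_{8} = 0 — sig = [2:]
  P = {1,4}:  v_{1} + v_{4} = v_{2} + v_{3} — sig = [2:1,1]
  P = {5,7}:  v_{5} + v_{7} = v_{1} + v_{3} — sig = [2:1,1]
  P = {6,7}:  v_{6} + v_{7} = v_{3} + v_{8} — sig = [2:1,1]
  P = {6,8}:  v_{6} + v_{8} = v_{2} + v_{3} — sig = [2:1,1]
  P = {4,7}:  v_{4} + v_{7} = v_{2} + 2·v_{3} + v_{8} — sig = [2:1,1,2]
  P = {2,7}:  v_{2} + v_{7} = 2·v_{8} — sig = [2:2]
  P = {4,5}:  v_{4} + v_{5} = 2·v_{6} — sig = [2:2]
  P = {4,8}:  v_{4} + v_{8} = 2·v_{2} + 2·v_{3} — sig = [2:2,2]
  P = {1,2,3}:  v_{1} + v_{2} + v_{3} = v_{8} — sig = [3:1]
  P = {1,3,8}:  v_{1} + v_{3} + v_{8} = v_{7} — sig = [3:1]
  P = {2,3,5}:  v_{2} + v_{3} + v_{5} = v_{6} — sig = [3:1]
  P = {2,3,6}:  v_{2} + v_{3} + v_{6} = v_{4} — sig = [3:1]

Hence PRS(X_Σ) =
    |P|=2: 10 collections, coeffs (), (), (1,1), (1,1), (1,1), (1,1), (1,1,2), (2), (2), (2,2)
    |P|=3: 4 collections, coeffs (1), (1), (1), (1)


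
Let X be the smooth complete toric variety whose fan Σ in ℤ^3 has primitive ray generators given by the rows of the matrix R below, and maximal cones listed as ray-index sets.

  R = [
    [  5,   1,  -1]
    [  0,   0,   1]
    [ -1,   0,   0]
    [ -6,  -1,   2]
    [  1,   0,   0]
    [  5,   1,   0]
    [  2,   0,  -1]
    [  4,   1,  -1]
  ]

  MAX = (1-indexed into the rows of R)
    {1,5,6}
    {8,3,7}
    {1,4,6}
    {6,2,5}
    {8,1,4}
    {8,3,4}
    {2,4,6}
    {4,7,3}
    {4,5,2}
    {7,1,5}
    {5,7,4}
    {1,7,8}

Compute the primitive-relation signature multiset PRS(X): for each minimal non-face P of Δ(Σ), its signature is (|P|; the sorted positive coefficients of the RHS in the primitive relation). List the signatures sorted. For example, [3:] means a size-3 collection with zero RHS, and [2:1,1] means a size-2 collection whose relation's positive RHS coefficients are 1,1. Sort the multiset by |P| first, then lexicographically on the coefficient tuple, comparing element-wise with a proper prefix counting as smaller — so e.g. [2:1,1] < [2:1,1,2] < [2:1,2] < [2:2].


14 minimal non-faces of Δ(Σ) (on 8 rays):

  • {3,5}:  v_{3} + v_{5} = 0 — sig = [2:]
  • {1,2}:  v_{1} + v_{2} = v_{6} — sig = [2:1]
  • {1,3}:  v_{1} + v_{3} = v_{8} — sig = [2:1]
  • {5,8}:  v_{5} + v_{8} = v_{1} — sig = [2:1]
  • {2,3}:  v_{2} + v_{3} = v_{1} + v_{4} — sig = [2:1,1]
  • {2,8}:  v_{2} + v_{8} = 2·v_{1} + v_{4} — sig = [2:1,2]
  • {3,6}:  v_{3} + v_{6} = 2·v_{1} + v_{4} — sig = [2:1,2]
  • {6,7}:  v_{6} + v_{7} = v_{1} + 2·v_{5} — sig = [2:1,2]
  • {6,8}:  v_{6} + v_{8} = 3·v_{1} + v_{4} — sig = [2:1,3]
  • {2,7}:  v_{2} + v_{7} = 2·v_{5} — sig = [2:2]
  • {4,7,8}:  v_{4} + v_{7} + v_{8} = 0 — sig = [3:]
  • {1,4,5}:  v_{1} + v_{4} + v_{5} = v_{2} — sig = [3:1]
  • {1,4,7}:  v_{1} + v_{4} + v_{7} = v_{5} — sig = [3:1]
  • {4,5,6}:  v_{4} + v_{5} + v_{6} = 2·v_{2} — sig = [3:2]

Signatures (|P|; sorted positive RHS coefficients), sorted:
    [2:]
    [2:1]
    [2:1]
    [2:1]
    [2:1,1]
    [2:1,2]
    [2:1,2]
    [2:1,2]
    [2:1,3]
    [2:2]
    [3:]
    [3:1]
    [3:1]
    [3:2]


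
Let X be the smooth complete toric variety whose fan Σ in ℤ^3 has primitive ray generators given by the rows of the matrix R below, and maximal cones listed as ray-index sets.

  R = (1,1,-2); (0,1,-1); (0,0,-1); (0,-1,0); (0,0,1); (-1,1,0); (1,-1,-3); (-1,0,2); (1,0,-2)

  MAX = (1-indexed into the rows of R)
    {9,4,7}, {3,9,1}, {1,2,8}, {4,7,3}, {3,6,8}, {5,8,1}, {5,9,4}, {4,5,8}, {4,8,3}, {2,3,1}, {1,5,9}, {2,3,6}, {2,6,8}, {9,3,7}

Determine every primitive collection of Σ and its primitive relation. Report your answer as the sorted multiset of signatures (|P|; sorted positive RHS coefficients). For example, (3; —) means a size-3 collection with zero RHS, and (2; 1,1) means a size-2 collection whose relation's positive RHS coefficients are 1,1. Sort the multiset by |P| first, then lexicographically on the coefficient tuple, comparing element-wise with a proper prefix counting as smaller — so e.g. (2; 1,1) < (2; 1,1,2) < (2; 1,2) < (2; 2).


18 minimal non-faces of Δ(Σ) (on 9 rays):

  P={3,5}:  v_{3} + v_{5} = 0  ⇒ sig = (2; —)
  P={8,9}:  v_{8} + v_{9} = 0  ⇒ sig = (2; —)
  P={1,4}:  v_{1} + v_{4} = v_{9}  ⇒ sig = (2; 1)
  P={2,4}:  v_{2} + v_{4} = v_{3}  ⇒ sig = (2; 1)
  P={2,5}:  v_{2} + v_{5} = v_{1} + v_{8}  ⇒ sig = (2; 1,1)
  P={2,9}:  v_{2} + v_{9} = v_{1} + v_{3}  ⇒ sig = (2; 1,1)
  P={5,6}:  v_{5} + v_{6} = v_{2} + v_{8}  ⇒ sig = (2; 1,1)
  P={5,7}:  v_{5} + v_{7} = v_{4} + v_{9}  ⇒ sig = (2; 1,1)
  P={6,9}:  v_{6} + v_{9} = v_{2} + v_{3}  ⇒ sig = (2; 1,1)
  P={7,8}:  v_{7} + v_{8} = v_{3} + v_{4}  ⇒ sig = (2; 1,1)
  P={1,7}:  v_{1} + v_{7} = v_{3} + 2·v_{9}  ⇒ sig = (2; 1,2)
  P={2,7}:  v_{2} + v_{7} = 2·v_{3} + v_{9}  ⇒ sig = (2; 1,2)
  P={4,6}:  v_{4} + v_{6} = 2·v_{3} + v_{8}  ⇒ sig = (2; 1,2)
  P={1,6}:  v_{1} + v_{6} = 2·v_{2}  ⇒ sig = (2; 2)
  P={6,7}:  v_{6} + v_{7} = 3·v_{3}  ⇒ sig = (2; 3)
  P={1,3,8}:  v_{1} + v_{3} + v_{8} = v_{2}  ⇒ sig = (3; 1)
  P={2,3,8}:  v_{2} + v_{3} + v_{8} = v_{6}  ⇒ sig = (3; 1)
  P={3,4,9}:  v_{3} + v_{4} + v_{9} = v_{7}  ⇒ sig = (3; 1)

Sorted signature multiset PRS(X):
{ (2; —) ×2,  (2; 1) ×2,  (2; 1,1) ×6,  (2; 1,2) ×3,  (2; 2),  (2; 3),  (3; 1) ×3 }


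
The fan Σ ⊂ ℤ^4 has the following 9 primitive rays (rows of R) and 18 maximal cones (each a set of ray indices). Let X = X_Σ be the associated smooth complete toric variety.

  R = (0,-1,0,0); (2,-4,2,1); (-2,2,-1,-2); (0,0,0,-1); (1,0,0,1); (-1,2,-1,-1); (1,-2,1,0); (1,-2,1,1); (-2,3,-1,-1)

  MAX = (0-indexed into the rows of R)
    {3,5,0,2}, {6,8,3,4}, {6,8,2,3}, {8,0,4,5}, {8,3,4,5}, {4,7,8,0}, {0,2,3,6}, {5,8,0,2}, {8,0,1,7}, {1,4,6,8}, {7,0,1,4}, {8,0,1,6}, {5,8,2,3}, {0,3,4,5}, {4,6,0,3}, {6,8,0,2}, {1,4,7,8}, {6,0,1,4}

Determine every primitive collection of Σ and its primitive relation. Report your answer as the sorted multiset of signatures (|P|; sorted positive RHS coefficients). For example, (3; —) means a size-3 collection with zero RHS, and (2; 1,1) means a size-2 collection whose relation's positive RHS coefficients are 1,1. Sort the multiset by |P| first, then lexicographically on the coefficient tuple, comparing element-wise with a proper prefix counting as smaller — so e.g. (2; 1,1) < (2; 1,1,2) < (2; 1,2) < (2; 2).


|primitive collections| = 12. Relations:

  {5,7}:  v_{5} + v_{7} = 0  ⇒ sig = (2; —)
  {1,5}:  v_{1} + v_{5} = v_{6}  ⇒ sig = (2; 1)
  {2,4}:  v_{2} + v_{4} = v_{5}  ⇒ sig = (2; 1)
  {3,7}:  v_{3} + v_{7} = v_{6}  ⇒ sig = (2; 1)
  {5,6}:  v_{5} + v_{6} = v_{3}  ⇒ sig = (2; 1)
  {6,7}:  v_{6} + v_{7} = v_{1}  ⇒ sig = (2; 1)
  {2,7}:  v_{2} + v_{7} = v_{0} + v_{6} + v_{8}  ⇒ sig = (2; 1,1,1)
  {1,2}:  v_{1} + v_{2} = v_{0} + 2·v_{6} + v_{8}  ⇒ sig = (2; 1,1,2)
  {1,3}:  v_{1} + v_{3} = 2·v_{6}  ⇒ sig = (2; 2)
  {0,3,8}:  v_{0} + v_{3} + v_{8} = v_{2}  ⇒ sig = (3; 1)
  {0,4,6,8}:  v_{0} + v_{4} + v_{6} + v_{8} = 0  ⇒ sig = (4; —)
  {0,1,4,8}:  v_{0} + v_{1} + v_{4} + v_{8} = v_{7}  ⇒ sig = (4; 1)

Sorted signature multiset PRS(X):
    (2; —)
    (2; 1)
    (2; 1)
    (2; 1)
    (2; 1)
    (2; 1)
    (2; 1,1,1)
    (2; 1,1,2)
    (2; 2)
    (3; 1)
    (4; —)
    (4; 1)


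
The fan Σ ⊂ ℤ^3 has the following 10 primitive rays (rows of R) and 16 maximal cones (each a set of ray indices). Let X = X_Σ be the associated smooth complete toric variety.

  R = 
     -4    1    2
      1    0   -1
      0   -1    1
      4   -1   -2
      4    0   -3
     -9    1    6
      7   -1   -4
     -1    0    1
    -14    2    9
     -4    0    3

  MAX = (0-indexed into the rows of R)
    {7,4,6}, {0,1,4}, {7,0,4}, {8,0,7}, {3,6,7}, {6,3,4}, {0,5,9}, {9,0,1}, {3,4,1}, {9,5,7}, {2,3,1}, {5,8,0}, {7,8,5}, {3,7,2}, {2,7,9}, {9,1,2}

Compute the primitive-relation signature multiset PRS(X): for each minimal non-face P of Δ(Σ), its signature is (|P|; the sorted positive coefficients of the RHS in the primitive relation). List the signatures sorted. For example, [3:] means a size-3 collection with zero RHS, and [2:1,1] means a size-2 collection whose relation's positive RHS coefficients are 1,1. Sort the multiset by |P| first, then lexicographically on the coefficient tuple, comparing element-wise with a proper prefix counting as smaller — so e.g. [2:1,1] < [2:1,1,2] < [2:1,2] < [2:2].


Minimal non-faces — 24 found among 10 rays, 16 max cones:

  {0,3}:  v_{0} + v_{3} = 0  so sig = [2:]
  {1,7}:  v_{1} + v_{7} = 0  so sig = [2:]
  {4,9}:  v_{4} + v_{9} = 0  so sig = [2:]
  {0,2}:  v_{0} + v_{2} = v_{9}  so sig = [2:1]
  {2,4}:  v_{2} + v_{4} = v_{3}  so sig = [2:1]
  {3,9}:  v_{3} + v_{9} = v_{2}  so sig = [2:1]
  {0,6}:  v_{0} + v_{6} = v_{4} + v_{7}  so sig = [2:1,1]
  {1,5}:  v_{1} + v_{5} = v_{0} + v_{9}  so sig = [2:1,1]
  {1,6}:  v_{1} + v_{6} = v_{3} + v_{4}  so sig = [2:1,1]
  {1,8}:  v_{1} + v_{8} = v_{0} + v_{5}  so sig = [2:1,1]
  {3,5}:  v_{3} + v_{5} = v_{7} + v_{9}  so sig = [2:1,1]
  {3,8}:  v_{3} + v_{8} = v_{5} + v_{7}  so sig = [2:1,1]
  {4,5}:  v_{4} + v_{5} = v_{0} + v_{7}  so sig = [2:1,1]
  {6,9}:  v_{6} + v_{9} = v_{3} + v_{7}  so sig = [2:1,1]
  {2,8}:  v_{2} + v_{8} = v_{5} + v_{7} + v_{9}  so sig = [2:1,1,1]
  {2,5}:  v_{2} + v_{5} = v_{7} + 2·v_{9}  so sig = [2:1,2]
  {2,6}:  v_{2} + v_{6} = 2·v_{3} + v_{7}  so sig = [2:1,2]
  {6,8}:  v_{6} + v_{8} = v_{0} + 3·v_{7}  so sig = [2:1,3]
  {5,6}:  v_{5} + v_{6} = 2·v_{7}  so sig = [2:2]
  {8,9}:  v_{8} + v_{9} = 2·v_{5}  so sig = [2:2]
  {4,8}:  v_{4} + v_{8} = 2·v_{0} + 2·v_{7}  so sig = [2:2,2]
  {0,5,7}:  v_{0} + v_{5} + v_{7} = v_{8}  so sig = [3:1]
  {0,7,9}:  v_{0} + v_{7} + v_{9} = v_{5}  so sig = [3:1]
  {3,4,7}:  v_{3} + v_{4} + v_{7} = v_{6}  so sig = [3:1]

Signatures (|P|; sorted positive RHS coefficients), sorted:
    [2:]
    [2:]
    [2:]
    [2:1]
    [2:1]
    [2:1]
    [2:1,1]
    [2:1,1]
    [2:1,1]
    [2:1,1]
    [2:1,1]
    [2:1,1]
    [2:1,1]
    [2:1,1]
    [2:1,1,1]
    [2:1,2]
    [2:1,2]
    [2:1,3]
    [2:2]
    [2:2]
    [2:2,2]
    [3:1]
    [3:1]
    [3:1]


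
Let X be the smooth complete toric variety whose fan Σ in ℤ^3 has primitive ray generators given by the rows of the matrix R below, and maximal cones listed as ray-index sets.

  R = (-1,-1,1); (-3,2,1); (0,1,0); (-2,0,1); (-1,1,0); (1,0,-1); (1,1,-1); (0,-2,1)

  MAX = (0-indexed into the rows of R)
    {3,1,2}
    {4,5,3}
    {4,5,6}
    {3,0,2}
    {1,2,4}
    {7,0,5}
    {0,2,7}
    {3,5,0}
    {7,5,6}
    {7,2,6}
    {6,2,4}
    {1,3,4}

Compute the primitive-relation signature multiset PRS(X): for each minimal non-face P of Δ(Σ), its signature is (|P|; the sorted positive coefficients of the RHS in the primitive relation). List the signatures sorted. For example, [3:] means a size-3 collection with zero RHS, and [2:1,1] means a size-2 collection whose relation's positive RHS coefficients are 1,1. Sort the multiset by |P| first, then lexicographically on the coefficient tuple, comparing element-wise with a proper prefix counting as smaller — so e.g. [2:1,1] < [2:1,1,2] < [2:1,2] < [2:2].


Σ has 11 primitive collections:

  P = {0,6}:  v_{0} + v_{6} = 0  ⟹  sig = [2:]
  P = {0,4}:  v_{0} + v_{4} = v_{3}  ⟹  sig = [2:1]
  P = {2,5}:  v_{2} + v_{5} = v_{6}  ⟹  sig = [2:1]
  P = {3,6}:  v_{3} + v_{6} = v_{4}  ⟹  sig = [2:1]
  P = {4,7}:  v_{4} + v_{7} = v_{0}  ⟹  sig = [2:1]
  P = {1,7}:  v_{1} + v_{7} = v_{0} + v_{2} + v_{3}  ⟹  sig = [2:1,1,1]
  P = {0,1}:  v_{0} + v_{1} = v_{2} + 2·v_{3}  ⟹  sig = [2:1,2]
  P = {1,6}:  v_{1} + v_{6} = v_{2} + 2·v_{4}  ⟹  sig = [2:1,2]
  P = {1,5}:  v_{1} + v_{5} = 2·v_{4}  ⟹  sig = [2:2]
  P = {3,7}:  v_{3} + v_{7} = 2·v_{0}  ⟹  sig = [2:2]
  P = {2,3,4}:  v_{2} + v_{3} + v_{4} = v_{1}  ⟹  sig = [3:1]

Sorted signature multiset PRS(X):
    [2:]
    [2:1]
    [2:1]
    [2:1]
    [2:1]
    [2:1,1,1]
    [2:1,2]
    [2:1,2]
    [2:2]
    [2:2]
    [3:1]
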